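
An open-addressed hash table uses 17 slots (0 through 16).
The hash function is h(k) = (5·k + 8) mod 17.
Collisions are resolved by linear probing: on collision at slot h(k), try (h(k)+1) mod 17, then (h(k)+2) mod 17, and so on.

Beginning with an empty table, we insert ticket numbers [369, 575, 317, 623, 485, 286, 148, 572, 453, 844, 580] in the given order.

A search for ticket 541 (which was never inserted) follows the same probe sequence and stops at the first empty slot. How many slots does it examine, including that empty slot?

Insert 369: h=0, slot 0 empty → index 0.
Insert 575: h=10, slot 10 empty → index 10.
Insert 317: h=12, slot 12 empty → index 12.
Insert 623: h=12, slot 12 occupied → index 13.
Insert 485: h=2, slot 2 empty → index 2.
Insert 286: h=10, slot 10 occupied → index 11.
Insert 148: h=0, slot 0 occupied → index 1.
Insert 572: h=12, slots 12,13 occupied → index 14.
Insert 453: h=12, slots 12,13,14 occupied → index 15.
Insert 844: h=12, slots 12,13,14,15 occupied → index 16.
Insert 580: h=1, slots 1,2 occupied → index 3.
Table: [369, 148, 485, 580, ., ., ., ., ., ., 575, 286, 317, 623, 572, 453, 844]
Lookup 541: h=10, probe 10,11,12,13,14,15,16,0,1,2,3,4 → slot 4 empty, not found.

12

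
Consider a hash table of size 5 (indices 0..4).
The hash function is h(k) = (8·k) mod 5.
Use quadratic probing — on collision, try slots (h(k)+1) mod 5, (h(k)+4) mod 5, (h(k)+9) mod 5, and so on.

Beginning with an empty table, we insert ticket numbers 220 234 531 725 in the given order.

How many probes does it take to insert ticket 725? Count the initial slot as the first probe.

220: h=0 → slot 0
234: h=2 → slot 2
531: h=3 → slot 3
725: h=0, probe 0,1 → slot 1
Table: [220, 725, 234, 531, -]

2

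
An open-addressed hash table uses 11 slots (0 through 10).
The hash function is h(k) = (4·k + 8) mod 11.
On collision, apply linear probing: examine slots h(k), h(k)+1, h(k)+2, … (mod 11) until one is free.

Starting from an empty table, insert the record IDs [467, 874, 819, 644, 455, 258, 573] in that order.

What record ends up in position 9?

258

467: h=6 → slot 6
874: h=6, probe 6,7 → slot 7
819: h=6, probe 6,7,8 → slot 8
644: h=10 → slot 10
455: h=2 → slot 2
258: h=6, probe 6,7,8,9 → slot 9
573: h=1 → slot 1
Table: [—, 573, 455, —, —, —, 467, 874, 819, 258, 644]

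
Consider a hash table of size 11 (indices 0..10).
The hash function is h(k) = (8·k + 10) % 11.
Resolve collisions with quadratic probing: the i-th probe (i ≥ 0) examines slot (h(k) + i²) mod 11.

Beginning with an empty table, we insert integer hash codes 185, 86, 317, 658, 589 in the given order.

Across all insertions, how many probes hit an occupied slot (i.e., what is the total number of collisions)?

Insert 185: h=5, slot 5 empty → index 5.
Insert 86: h=5, slot 5 occupied → index 6.
Insert 317: h=5, slots 5,6 occupied → index 9.
Insert 658: h=5, slots 5,6,9 occupied → index 3.
Insert 589: h=3, slot 3 occupied → index 4.
Table: [., ., ., 658, 589, 185, 86, ., ., 317, .]

7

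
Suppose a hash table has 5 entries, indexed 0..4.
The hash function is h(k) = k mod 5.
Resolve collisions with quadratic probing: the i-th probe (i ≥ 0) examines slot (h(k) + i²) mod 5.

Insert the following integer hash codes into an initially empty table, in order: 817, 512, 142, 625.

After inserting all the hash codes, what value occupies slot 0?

625

817 hashes to 2; slot 2 is free -> place at 2.
512 hashes to 2; 2 taken -> place at 3.
142 hashes to 2; 2,3 taken -> place at 1.
625 hashes to 0; slot 0 is free -> place at 0.
Table: [625, 142, 817, 512, .]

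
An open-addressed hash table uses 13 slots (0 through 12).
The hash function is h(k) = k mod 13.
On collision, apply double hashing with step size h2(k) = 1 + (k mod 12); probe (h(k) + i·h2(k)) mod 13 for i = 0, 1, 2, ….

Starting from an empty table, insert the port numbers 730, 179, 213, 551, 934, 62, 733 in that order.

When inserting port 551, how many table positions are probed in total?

Insert 730: h=2, slot 2 empty -> index 2.
Insert 179: h=10, slot 10 empty -> index 10.
Insert 213: h=5, slot 5 empty -> index 5.
Insert 551: h=5, h2=12, slot 5 occupied -> index 4.
Insert 934: h=11, slot 11 empty -> index 11.
Insert 62: h=10, h2=3, slot 10 occupied -> index 0.
Insert 733: h=5, h2=2, slot 5 occupied -> index 7.
Table: [62, ., 730, ., 551, 213, ., 733, ., ., 179, 934, .]

2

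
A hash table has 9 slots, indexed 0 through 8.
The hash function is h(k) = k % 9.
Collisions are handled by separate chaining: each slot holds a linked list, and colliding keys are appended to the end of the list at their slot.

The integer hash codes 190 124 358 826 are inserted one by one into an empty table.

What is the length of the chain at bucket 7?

190 → bucket 1
124 → bucket 7
358 → bucket 7 (collision)
826 → bucket 7 (collision)
Final buckets:
0: .
1: 190
2: .
3: .
4: .
5: .
6: .
7: 124 -> 358 -> 826
8: .

3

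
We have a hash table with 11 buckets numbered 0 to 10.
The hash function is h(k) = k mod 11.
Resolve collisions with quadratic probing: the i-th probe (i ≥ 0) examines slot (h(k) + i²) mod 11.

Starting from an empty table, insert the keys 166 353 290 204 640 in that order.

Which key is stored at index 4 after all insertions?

Insert 166: h=1, slot 1 empty -> index 1.
Insert 353: h=1, slot 1 occupied -> index 2.
Insert 290: h=4, slot 4 empty -> index 4.
Insert 204: h=6, slot 6 empty -> index 6.
Insert 640: h=2, slot 2 occupied -> index 3.
Table: [., 166, 353, 640, 290, ., 204, ., ., ., .]

290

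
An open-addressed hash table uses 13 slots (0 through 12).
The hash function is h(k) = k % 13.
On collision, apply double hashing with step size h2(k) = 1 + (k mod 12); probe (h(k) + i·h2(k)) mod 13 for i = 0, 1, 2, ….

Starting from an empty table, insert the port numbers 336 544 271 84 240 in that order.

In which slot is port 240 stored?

336: h=11 → slot 11
544: h=11, h2=5, probe 11,3 → slot 3
271: h=11, h2=8, probe 11,6 → slot 6
84: h=6, h2=1, probe 6,7 → slot 7
240: h=6, h2=1, probe 6,7,8 → slot 8
Table: [_, _, _, 544, _, _, 271, 84, 240, _, _, 336, _]

8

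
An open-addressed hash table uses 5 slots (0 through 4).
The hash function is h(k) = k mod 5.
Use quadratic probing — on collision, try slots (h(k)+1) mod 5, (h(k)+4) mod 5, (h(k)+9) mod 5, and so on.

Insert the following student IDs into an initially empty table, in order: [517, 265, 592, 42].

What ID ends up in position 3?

592

517: h=2 → slot 2
265: h=0 → slot 0
592: h=2, probe 2,3 → slot 3
42: h=2, probe 2,3,1 → slot 1
Table: [265, 42, 517, 592, _]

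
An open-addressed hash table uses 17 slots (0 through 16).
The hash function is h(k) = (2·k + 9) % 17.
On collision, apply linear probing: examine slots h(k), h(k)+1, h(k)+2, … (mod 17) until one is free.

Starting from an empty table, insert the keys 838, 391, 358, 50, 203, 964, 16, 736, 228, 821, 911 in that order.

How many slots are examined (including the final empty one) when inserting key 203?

2

838 hashes to 2; slot 2 is free => place at 2.
391 hashes to 9; slot 9 is free => place at 9.
358 hashes to 11; slot 11 is free => place at 11.
50 hashes to 7; slot 7 is free => place at 7.
203 hashes to 7; 7 taken => place at 8.
964 hashes to 16; slot 16 is free => place at 16.
16 hashes to 7; 7,8,9 taken => place at 10.
736 hashes to 2; 2 taken => place at 3.
228 hashes to 6; slot 6 is free => place at 6.
821 hashes to 2; 2,3 taken => place at 4.
911 hashes to 12; slot 12 is free => place at 12.
Table: [., ., 838, 736, 821, ., 228, 50, 203, 391, 16, 358, 911, ., ., ., 964]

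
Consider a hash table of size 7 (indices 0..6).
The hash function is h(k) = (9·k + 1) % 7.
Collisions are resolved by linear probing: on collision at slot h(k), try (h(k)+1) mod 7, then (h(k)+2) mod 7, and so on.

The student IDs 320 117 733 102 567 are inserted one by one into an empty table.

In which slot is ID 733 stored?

6

320 hashes to 4; slot 4 is free => place at 4.
117 hashes to 4; 4 taken => place at 5.
733 hashes to 4; 4,5 taken => place at 6.
102 hashes to 2; slot 2 is free => place at 2.
567 hashes to 1; slot 1 is free => place at 1.
Table: [., 567, 102, ., 320, 117, 733]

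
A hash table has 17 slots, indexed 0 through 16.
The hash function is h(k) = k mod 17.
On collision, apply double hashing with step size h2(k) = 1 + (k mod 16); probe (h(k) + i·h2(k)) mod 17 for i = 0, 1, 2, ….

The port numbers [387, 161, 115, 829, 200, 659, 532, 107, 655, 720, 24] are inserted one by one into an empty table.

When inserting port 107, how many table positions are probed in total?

387: h=13 -> slot 13
161: h=8 -> slot 8
115: h=13, h2=4, probe 13,0 -> slot 0
829: h=13, h2=14, probe 13,10 -> slot 10
200: h=13, h2=9, probe 13,5 -> slot 5
659: h=13, h2=4, probe 13,0,4 -> slot 4
532: h=5, h2=5, probe 5,10,15 -> slot 15
107: h=5, h2=12, probe 5,0,12 -> slot 12
655: h=9 -> slot 9
720: h=6 -> slot 6
24: h=7 -> slot 7
Table: [115, —, —, —, 659, 200, 720, 24, 161, 655, 829, —, 107, 387, —, 532, —]

3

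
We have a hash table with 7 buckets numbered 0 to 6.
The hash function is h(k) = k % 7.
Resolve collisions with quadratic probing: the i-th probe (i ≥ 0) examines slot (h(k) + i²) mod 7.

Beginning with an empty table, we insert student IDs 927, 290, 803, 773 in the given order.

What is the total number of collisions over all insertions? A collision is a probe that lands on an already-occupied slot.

927: h=3 -> slot 3
290: h=3, probe 3,4 -> slot 4
803: h=5 -> slot 5
773: h=3, probe 3,4,0 -> slot 0
Table: [773, _, _, 927, 290, 803, _]

3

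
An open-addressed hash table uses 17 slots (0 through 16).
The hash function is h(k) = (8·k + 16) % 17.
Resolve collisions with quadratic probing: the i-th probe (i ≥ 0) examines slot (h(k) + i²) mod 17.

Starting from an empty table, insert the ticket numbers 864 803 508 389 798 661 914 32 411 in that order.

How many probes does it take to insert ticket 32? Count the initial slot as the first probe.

5

Insert 864: h=9, slot 9 empty => index 9.
Insert 803: h=14, slot 14 empty => index 14.
Insert 508: h=0, slot 0 empty => index 0.
Insert 389: h=0, slot 0 occupied => index 1.
Insert 798: h=8, slot 8 empty => index 8.
Insert 661: h=0, slots 0,1 occupied => index 4.
Insert 914: h=1, slot 1 occupied => index 2.
Insert 32: h=0, slots 0,1,4,9 occupied => index 16.
Insert 411: h=6, slot 6 empty => index 6.
Table: [508, 389, 914, ., 661, ., 411, ., 798, 864, ., ., ., ., 803, ., 32]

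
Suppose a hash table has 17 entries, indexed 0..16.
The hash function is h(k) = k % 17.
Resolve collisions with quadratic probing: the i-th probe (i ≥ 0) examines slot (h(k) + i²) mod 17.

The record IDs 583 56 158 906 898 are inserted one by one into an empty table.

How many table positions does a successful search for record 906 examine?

583: h=5 => slot 5
56: h=5, probe 5,6 => slot 6
158: h=5, probe 5,6,9 => slot 9
906: h=5, probe 5,6,9,14 => slot 14
898: h=14, probe 14,15 => slot 15
Table: [—, —, —, —, —, 583, 56, —, —, 158, —, —, —, —, 906, 898, —]
Lookup 906: h=5, probe 5,6,9,14 → found at 14.

4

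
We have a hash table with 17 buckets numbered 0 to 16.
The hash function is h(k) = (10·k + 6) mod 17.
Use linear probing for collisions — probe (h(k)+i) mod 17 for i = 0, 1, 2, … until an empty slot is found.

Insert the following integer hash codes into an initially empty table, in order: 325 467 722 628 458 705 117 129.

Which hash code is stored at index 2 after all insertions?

722

Insert 325: h=9, slot 9 empty → index 9.
Insert 467: h=1, slot 1 empty → index 1.
Insert 722: h=1, slot 1 occupied → index 2.
Insert 628: h=13, slot 13 empty → index 13.
Insert 458: h=13, slot 13 occupied → index 14.
Insert 705: h=1, slots 1,2 occupied → index 3.
Insert 117: h=3, slot 3 occupied → index 4.
Insert 129: h=4, slot 4 occupied → index 5.
Table: [—, 467, 722, 705, 117, 129, —, —, —, 325, —, —, —, 628, 458, —, —]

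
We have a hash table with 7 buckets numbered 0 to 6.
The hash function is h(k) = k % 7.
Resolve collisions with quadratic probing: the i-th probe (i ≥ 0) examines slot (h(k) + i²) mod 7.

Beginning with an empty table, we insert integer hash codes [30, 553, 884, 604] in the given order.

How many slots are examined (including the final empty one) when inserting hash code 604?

Insert 30: h=2, slot 2 empty -> index 2.
Insert 553: h=0, slot 0 empty -> index 0.
Insert 884: h=2, slot 2 occupied -> index 3.
Insert 604: h=2, slots 2,3 occupied -> index 6.
Table: [553, -, 30, 884, -, -, 604]

3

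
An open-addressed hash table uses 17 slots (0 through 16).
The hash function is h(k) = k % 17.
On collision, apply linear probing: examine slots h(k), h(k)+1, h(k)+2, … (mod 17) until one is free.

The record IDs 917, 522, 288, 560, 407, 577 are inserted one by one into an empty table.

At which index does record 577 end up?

917 hashes to 16; slot 16 is free => place at 16.
522 hashes to 12; slot 12 is free => place at 12.
288 hashes to 16; 16 taken => place at 0.
560 hashes to 16; 16,0 taken => place at 1.
407 hashes to 16; 16,0,1 taken => place at 2.
577 hashes to 16; 16,0,1,2 taken => place at 3.
Table: [288, 560, 407, 577, ∅, ∅, ∅, ∅, ∅, ∅, ∅, ∅, 522, ∅, ∅, ∅, 917]

3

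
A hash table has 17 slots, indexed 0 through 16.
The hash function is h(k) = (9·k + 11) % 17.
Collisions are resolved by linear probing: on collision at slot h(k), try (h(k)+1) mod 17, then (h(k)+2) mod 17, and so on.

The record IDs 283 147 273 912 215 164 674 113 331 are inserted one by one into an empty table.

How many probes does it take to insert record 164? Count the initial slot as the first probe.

283 hashes to 8; slot 8 is free -> place at 8.
147 hashes to 8; 8 taken -> place at 9.
273 hashes to 3; slot 3 is free -> place at 3.
912 hashes to 8; 8,9 taken -> place at 10.
215 hashes to 8; 8,9,10 taken -> place at 11.
164 hashes to 8; 8,9,10,11 taken -> place at 12.
674 hashes to 8; 8,9,10,11,12 taken -> place at 13.
113 hashes to 8; 8,9,10,11,12,13 taken -> place at 14.
331 hashes to 15; slot 15 is free -> place at 15.
Table: [., ., ., 273, ., ., ., ., 283, 147, 912, 215, 164, 674, 113, 331, .]

5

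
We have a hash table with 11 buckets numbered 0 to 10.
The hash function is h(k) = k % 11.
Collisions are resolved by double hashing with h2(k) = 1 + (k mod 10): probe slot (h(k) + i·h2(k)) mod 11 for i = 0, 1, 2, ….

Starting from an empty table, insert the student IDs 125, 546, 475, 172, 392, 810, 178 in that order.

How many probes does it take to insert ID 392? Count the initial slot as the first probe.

4

125: h=4 => slot 4
546: h=7 => slot 7
475: h=2 => slot 2
172: h=7, h2=3, probe 7,10 => slot 10
392: h=7, h2=3, probe 7,10,2,5 => slot 5
810: h=7, h2=1, probe 7,8 => slot 8
178: h=2, h2=9, probe 2,0 => slot 0
Table: [178, _, 475, _, 125, 392, _, 546, 810, _, 172]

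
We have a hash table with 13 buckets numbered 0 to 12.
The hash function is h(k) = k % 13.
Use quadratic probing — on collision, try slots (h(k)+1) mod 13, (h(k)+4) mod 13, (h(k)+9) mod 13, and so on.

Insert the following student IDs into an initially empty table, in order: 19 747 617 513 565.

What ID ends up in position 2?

513

19 hashes to 6; slot 6 is free -> place at 6.
747 hashes to 6; 6 taken -> place at 7.
617 hashes to 6; 6,7 taken -> place at 10.
513 hashes to 6; 6,7,10 taken -> place at 2.
565 hashes to 6; 6,7,10,2 taken -> place at 9.
Table: [., ., 513, ., ., ., 19, 747, ., 565, 617, ., .]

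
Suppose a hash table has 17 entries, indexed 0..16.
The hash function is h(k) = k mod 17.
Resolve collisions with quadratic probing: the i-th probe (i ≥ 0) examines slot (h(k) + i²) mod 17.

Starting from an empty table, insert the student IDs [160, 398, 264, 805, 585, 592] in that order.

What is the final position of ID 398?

8

160: h=7 -> slot 7
398: h=7, probe 7,8 -> slot 8
264: h=9 -> slot 9
805: h=6 -> slot 6
585: h=7, probe 7,8,11 -> slot 11
592: h=14 -> slot 14
Table: [., ., ., ., ., ., 805, 160, 398, 264, ., 585, ., ., 592, ., .]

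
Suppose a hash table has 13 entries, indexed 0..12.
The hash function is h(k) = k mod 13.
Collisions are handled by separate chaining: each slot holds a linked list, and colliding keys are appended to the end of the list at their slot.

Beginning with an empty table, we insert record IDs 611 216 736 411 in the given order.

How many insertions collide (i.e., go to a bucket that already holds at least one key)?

2

611 -> bucket 0
216 -> bucket 8
736 -> bucket 8 (collision)
411 -> bucket 8 (collision)
Final buckets:
0: 611
1: _
2: _
3: _
4: _
5: _
6: _
7: _
8: 216 -> 736 -> 411
9: _
10: _
11: _
12: _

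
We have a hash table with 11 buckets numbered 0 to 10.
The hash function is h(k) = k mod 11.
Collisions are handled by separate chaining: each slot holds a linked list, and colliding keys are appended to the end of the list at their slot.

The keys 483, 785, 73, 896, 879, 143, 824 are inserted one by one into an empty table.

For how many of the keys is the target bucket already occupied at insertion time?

2

Insert 483: h=10, bucket 10 empty -> new chain.
Insert 785: h=4, bucket 4 empty -> new chain.
Insert 73: h=7, bucket 7 empty -> new chain.
Insert 896: h=5, bucket 5 empty -> new chain.
Insert 879: h=10, bucket 10 nonempty -> append to chain.
Insert 143: h=0, bucket 0 empty -> new chain.
Insert 824: h=10, bucket 10 nonempty -> append to chain.
Final buckets:
0: 143
1: -
2: -
3: -
4: 785
5: 896
6: -
7: 73
8: -
9: -
10: 483 -> 879 -> 824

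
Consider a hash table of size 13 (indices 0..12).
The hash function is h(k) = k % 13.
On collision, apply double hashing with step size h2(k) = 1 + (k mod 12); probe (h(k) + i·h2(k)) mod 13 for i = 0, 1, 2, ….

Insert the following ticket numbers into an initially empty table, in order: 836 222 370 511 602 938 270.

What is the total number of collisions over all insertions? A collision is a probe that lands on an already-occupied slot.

836 hashes to 4; slot 4 is free -> place at 4.
222 hashes to 1; slot 1 is free -> place at 1.
370 hashes to 6; slot 6 is free -> place at 6.
511 hashes to 4, h2=8; 4 taken -> place at 12.
602 hashes to 4, h2=3; 4 taken -> place at 7.
938 hashes to 2; slot 2 is free -> place at 2.
270 hashes to 10; slot 10 is free -> place at 10.
Table: [—, 222, 938, —, 836, —, 370, 602, —, —, 270, —, 511]

2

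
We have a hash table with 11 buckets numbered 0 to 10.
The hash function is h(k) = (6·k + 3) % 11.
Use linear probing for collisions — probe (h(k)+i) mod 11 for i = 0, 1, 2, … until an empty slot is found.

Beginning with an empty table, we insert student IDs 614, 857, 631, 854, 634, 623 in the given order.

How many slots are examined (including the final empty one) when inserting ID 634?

3

614 hashes to 2; slot 2 is free -> place at 2.
857 hashes to 8; slot 8 is free -> place at 8.
631 hashes to 5; slot 5 is free -> place at 5.
854 hashes to 1; slot 1 is free -> place at 1.
634 hashes to 1; 1,2 taken -> place at 3.
623 hashes to 1; 1,2,3 taken -> place at 4.
Table: [-, 854, 614, 634, 623, 631, -, -, 857, -, -]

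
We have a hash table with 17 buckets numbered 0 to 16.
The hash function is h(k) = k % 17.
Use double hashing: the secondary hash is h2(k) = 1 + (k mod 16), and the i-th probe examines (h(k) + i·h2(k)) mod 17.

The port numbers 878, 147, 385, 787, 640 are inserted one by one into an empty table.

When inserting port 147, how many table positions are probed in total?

Insert 878: h=11, slot 11 empty -> index 11.
Insert 147: h=11, h2=4, slot 11 occupied -> index 15.
Insert 385: h=11, h2=2, slot 11 occupied -> index 13.
Insert 787: h=5, slot 5 empty -> index 5.
Insert 640: h=11, h2=1, slot 11 occupied -> index 12.
Table: [_, _, _, _, _, 787, _, _, _, _, _, 878, 640, 385, _, 147, _]

2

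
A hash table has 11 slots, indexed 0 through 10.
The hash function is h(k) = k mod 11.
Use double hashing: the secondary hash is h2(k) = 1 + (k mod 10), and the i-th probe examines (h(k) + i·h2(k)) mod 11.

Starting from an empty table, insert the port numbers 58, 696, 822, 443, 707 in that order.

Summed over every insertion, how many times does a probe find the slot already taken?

58: h=3 → slot 3
696: h=3, h2=7, probe 3,10 → slot 10
822: h=8 → slot 8
443: h=3, h2=4, probe 3,7 → slot 7
707: h=3, h2=8, probe 3,0 → slot 0
Table: [707, —, —, 58, —, —, —, 443, 822, —, 696]

3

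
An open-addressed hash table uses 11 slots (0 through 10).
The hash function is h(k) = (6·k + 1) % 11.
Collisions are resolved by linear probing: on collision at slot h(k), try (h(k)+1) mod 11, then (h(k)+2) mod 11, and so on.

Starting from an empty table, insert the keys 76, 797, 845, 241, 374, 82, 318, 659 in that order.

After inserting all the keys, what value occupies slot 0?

845

Insert 76: h=6, slot 6 empty => index 6.
Insert 797: h=9, slot 9 empty => index 9.
Insert 845: h=0, slot 0 empty => index 0.
Insert 241: h=6, slot 6 occupied => index 7.
Insert 374: h=1, slot 1 empty => index 1.
Insert 82: h=9, slot 9 occupied => index 10.
Insert 318: h=6, slots 6,7 occupied => index 8.
Insert 659: h=6, slots 6,7,8,9,10,0,1 occupied => index 2.
Table: [845, 374, 659, _, _, _, 76, 241, 318, 797, 82]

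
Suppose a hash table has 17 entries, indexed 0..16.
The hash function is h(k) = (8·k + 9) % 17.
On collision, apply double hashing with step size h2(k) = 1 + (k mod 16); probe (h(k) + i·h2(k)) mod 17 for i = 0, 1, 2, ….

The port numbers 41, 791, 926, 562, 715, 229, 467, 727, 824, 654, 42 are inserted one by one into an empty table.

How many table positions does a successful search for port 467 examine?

2

41: h=14 → slot 14
791: h=13 → slot 13
926: h=5 → slot 5
562: h=0 → slot 0
715: h=0, h2=12, probe 0,12 → slot 12
229: h=5, h2=6, probe 5,11 → slot 11
467: h=5, h2=4, probe 5,9 → slot 9
727: h=11, h2=8, probe 11,2 → slot 2
824: h=5, h2=9, probe 5,14,6 → slot 6
654: h=5, h2=15, probe 5,3 → slot 3
42: h=5, h2=11, probe 5,16 → slot 16
Table: [562, —, 727, 654, —, 926, 824, —, —, 467, —, 229, 715, 791, 41, —, 42]
Lookup 467: h=5, h2=4, probe 5,9 → found at 9.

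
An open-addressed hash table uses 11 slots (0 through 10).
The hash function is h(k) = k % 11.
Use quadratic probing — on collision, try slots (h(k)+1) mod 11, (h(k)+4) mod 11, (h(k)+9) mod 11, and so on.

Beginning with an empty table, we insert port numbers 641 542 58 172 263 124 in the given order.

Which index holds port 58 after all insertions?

7

641: h=3 → slot 3
542: h=3, probe 3,4 → slot 4
58: h=3, probe 3,4,7 → slot 7
172: h=7, probe 7,8 → slot 8
263: h=10 → slot 10
124: h=3, probe 3,4,7,1 → slot 1
Table: [—, 124, —, 641, 542, —, —, 58, 172, —, 263]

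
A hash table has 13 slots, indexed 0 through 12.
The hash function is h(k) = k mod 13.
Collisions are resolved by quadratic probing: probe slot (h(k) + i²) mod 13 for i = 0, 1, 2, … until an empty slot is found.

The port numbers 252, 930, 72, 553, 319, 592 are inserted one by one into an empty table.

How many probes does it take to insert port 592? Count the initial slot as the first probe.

252: h=5 => slot 5
930: h=7 => slot 7
72: h=7, probe 7,8 => slot 8
553: h=7, probe 7,8,11 => slot 11
319: h=7, probe 7,8,11,3 => slot 3
592: h=7, probe 7,8,11,3,10 => slot 10
Table: [∅, ∅, ∅, 319, ∅, 252, ∅, 930, 72, ∅, 592, 553, ∅]

5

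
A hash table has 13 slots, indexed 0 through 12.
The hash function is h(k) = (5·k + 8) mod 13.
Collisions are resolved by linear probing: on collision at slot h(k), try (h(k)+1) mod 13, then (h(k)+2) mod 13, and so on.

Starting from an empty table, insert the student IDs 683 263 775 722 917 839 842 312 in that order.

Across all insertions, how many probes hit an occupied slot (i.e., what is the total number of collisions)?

683: h=4 → slot 4
263: h=10 → slot 10
775: h=9 → slot 9
722: h=4, probe 4,5 → slot 5
917: h=4, probe 4,5,6 → slot 6
839: h=4, probe 4,5,6,7 → slot 7
842: h=6, probe 6,7,8 → slot 8
312: h=8, probe 8,9,10,11 → slot 11
Table: [—, —, —, —, 683, 722, 917, 839, 842, 775, 263, 312, —]

11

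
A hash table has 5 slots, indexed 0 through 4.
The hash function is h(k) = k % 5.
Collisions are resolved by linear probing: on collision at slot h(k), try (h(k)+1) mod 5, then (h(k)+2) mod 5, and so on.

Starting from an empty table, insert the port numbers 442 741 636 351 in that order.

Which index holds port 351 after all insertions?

4

Insert 442: h=2, slot 2 empty => index 2.
Insert 741: h=1, slot 1 empty => index 1.
Insert 636: h=1, slots 1,2 occupied => index 3.
Insert 351: h=1, slots 1,2,3 occupied => index 4.
Table: [_, 741, 442, 636, 351]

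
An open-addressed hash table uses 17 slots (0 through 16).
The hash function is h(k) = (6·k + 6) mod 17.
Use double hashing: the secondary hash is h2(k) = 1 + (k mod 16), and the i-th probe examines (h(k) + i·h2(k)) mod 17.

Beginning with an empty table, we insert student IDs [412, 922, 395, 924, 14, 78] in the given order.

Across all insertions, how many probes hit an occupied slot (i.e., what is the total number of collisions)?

3

Insert 412: h=13, slot 13 empty => index 13.
Insert 922: h=13, h2=11, slot 13 occupied => index 7.
Insert 395: h=13, h2=12, slot 13 occupied => index 8.
Insert 924: h=8, h2=13, slot 8 occupied => index 4.
Insert 14: h=5, slot 5 empty => index 5.
Insert 78: h=15, slot 15 empty => index 15.
Table: [∅, ∅, ∅, ∅, 924, 14, ∅, 922, 395, ∅, ∅, ∅, ∅, 412, ∅, 78, ∅]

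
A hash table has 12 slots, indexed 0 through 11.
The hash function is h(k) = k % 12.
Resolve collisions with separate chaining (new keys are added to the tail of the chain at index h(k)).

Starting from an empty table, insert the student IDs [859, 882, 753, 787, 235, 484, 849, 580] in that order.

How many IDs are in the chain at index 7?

859 → bucket 7
882 → bucket 6
753 → bucket 9
787 → bucket 7 (collision)
235 → bucket 7 (collision)
484 → bucket 4
849 → bucket 9 (collision)
580 → bucket 4 (collision)
Final buckets:
0: .
1: .
2: .
3: .
4: 484 -> 580
5: .
6: 882
7: 859 -> 787 -> 235
8: .
9: 753 -> 849
10: .
11: .

3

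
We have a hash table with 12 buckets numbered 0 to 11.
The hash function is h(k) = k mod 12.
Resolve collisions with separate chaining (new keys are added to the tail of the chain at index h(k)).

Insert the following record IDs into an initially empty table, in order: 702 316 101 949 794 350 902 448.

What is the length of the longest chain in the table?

Insert 702: h=6, bucket 6 empty -> new chain.
Insert 316: h=4, bucket 4 empty -> new chain.
Insert 101: h=5, bucket 5 empty -> new chain.
Insert 949: h=1, bucket 1 empty -> new chain.
Insert 794: h=2, bucket 2 empty -> new chain.
Insert 350: h=2, bucket 2 nonempty -> append to chain.
Insert 902: h=2, bucket 2 nonempty -> append to chain.
Insert 448: h=4, bucket 4 nonempty -> append to chain.
Final buckets:
0: —
1: 949
2: 794 -> 350 -> 902
3: —
4: 316 -> 448
5: 101
6: 702
7: —
8: —
9: —
10: —
11: —

3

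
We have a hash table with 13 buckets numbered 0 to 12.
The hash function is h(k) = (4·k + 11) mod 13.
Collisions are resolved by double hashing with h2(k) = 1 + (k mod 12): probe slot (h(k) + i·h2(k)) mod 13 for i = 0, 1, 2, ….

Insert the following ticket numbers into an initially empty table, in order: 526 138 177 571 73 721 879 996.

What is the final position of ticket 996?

5

526 hashes to 9; slot 9 is free -> place at 9.
138 hashes to 4; slot 4 is free -> place at 4.
177 hashes to 4, h2=10; 4 taken -> place at 1.
571 hashes to 7; slot 7 is free -> place at 7.
73 hashes to 4, h2=2; 4 taken -> place at 6.
721 hashes to 9, h2=2; 9 taken -> place at 11.
879 hashes to 4, h2=4; 4 taken -> place at 8.
996 hashes to 4, h2=1; 4 taken -> place at 5.
Table: [∅, 177, ∅, ∅, 138, 996, 73, 571, 879, 526, ∅, 721, ∅]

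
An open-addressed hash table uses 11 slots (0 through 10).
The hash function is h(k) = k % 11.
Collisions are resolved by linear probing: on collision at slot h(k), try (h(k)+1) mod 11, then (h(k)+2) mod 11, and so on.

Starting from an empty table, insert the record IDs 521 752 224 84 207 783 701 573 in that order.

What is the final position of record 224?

6

Insert 521: h=4, slot 4 empty => index 4.
Insert 752: h=4, slot 4 occupied => index 5.
Insert 224: h=4, slots 4,5 occupied => index 6.
Insert 84: h=7, slot 7 empty => index 7.
Insert 207: h=9, slot 9 empty => index 9.
Insert 783: h=2, slot 2 empty => index 2.
Insert 701: h=8, slot 8 empty => index 8.
Insert 573: h=1, slot 1 empty => index 1.
Table: [., 573, 783, ., 521, 752, 224, 84, 701, 207, .]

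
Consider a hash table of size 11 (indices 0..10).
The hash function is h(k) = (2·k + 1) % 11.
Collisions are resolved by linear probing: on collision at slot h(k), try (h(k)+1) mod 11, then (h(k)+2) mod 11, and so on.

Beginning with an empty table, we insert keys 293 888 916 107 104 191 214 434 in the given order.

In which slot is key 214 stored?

1

293 hashes to 4; slot 4 is free -> place at 4.
888 hashes to 6; slot 6 is free -> place at 6.
916 hashes to 7; slot 7 is free -> place at 7.
107 hashes to 6; 6,7 taken -> place at 8.
104 hashes to 0; slot 0 is free -> place at 0.
191 hashes to 9; slot 9 is free -> place at 9.
214 hashes to 0; 0 taken -> place at 1.
434 hashes to 0; 0,1 taken -> place at 2.
Table: [104, 214, 434, -, 293, -, 888, 916, 107, 191, -]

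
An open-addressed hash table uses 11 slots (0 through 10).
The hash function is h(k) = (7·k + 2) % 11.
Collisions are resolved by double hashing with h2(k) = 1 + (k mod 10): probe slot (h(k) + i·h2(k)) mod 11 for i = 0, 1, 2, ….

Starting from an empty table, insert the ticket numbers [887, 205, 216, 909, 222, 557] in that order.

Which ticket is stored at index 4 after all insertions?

887 hashes to 7; slot 7 is free -> place at 7.
205 hashes to 7, h2=6; 7 taken -> place at 2.
216 hashes to 7, h2=7; 7 taken -> place at 3.
909 hashes to 7, h2=10; 7 taken -> place at 6.
222 hashes to 5; slot 5 is free -> place at 5.
557 hashes to 7, h2=8; 7 taken -> place at 4.
Table: [∅, ∅, 205, 216, 557, 222, 909, 887, ∅, ∅, ∅]

557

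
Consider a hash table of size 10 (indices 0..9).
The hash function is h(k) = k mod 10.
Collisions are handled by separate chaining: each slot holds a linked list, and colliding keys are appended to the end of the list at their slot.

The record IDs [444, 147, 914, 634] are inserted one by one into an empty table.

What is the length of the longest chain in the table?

Insert 444: h=4, bucket 4 empty → new chain.
Insert 147: h=7, bucket 7 empty → new chain.
Insert 914: h=4, bucket 4 nonempty → append to chain.
Insert 634: h=4, bucket 4 nonempty → append to chain.
Final buckets:
0: -
1: -
2: -
3: -
4: 444 -> 914 -> 634
5: -
6: -
7: 147
8: -
9: -

3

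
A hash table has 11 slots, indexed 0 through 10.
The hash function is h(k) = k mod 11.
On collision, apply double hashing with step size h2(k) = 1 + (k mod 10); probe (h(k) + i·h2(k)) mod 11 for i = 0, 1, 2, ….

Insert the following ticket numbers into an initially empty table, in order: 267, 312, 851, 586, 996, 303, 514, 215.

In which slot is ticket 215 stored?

1

Insert 267: h=3, slot 3 empty => index 3.
Insert 312: h=4, slot 4 empty => index 4.
Insert 851: h=4, h2=2, slot 4 occupied => index 6.
Insert 586: h=3, h2=7, slot 3 occupied => index 10.
Insert 996: h=6, h2=7, slot 6 occupied => index 2.
Insert 303: h=6, h2=4, slots 6,10,3 occupied => index 7.
Insert 514: h=8, slot 8 empty => index 8.
Insert 215: h=6, h2=6, slot 6 occupied => index 1.
Table: [-, 215, 996, 267, 312, -, 851, 303, 514, -, 586]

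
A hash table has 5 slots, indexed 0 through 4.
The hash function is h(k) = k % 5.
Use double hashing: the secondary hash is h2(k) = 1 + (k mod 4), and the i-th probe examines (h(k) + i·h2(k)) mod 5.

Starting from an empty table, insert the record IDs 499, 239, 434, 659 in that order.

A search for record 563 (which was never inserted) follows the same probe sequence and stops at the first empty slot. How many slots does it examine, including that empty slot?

499 hashes to 4; slot 4 is free => place at 4.
239 hashes to 4, h2=4; 4 taken => place at 3.
434 hashes to 4, h2=3; 4 taken => place at 2.
659 hashes to 4, h2=4; 4,3,2 taken => place at 1.
Table: [—, 659, 434, 239, 499]
Lookup 563: h=3, h2=4, probe 3,2,1,0 → slot 0 empty, not found.

4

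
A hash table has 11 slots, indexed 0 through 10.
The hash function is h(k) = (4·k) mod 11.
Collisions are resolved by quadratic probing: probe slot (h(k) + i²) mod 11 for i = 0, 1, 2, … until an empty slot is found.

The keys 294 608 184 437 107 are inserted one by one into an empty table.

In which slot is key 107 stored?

8

294 hashes to 10; slot 10 is free => place at 10.
608 hashes to 1; slot 1 is free => place at 1.
184 hashes to 10; 10 taken => place at 0.
437 hashes to 10; 10,0 taken => place at 3.
107 hashes to 10; 10,0,3 taken => place at 8.
Table: [184, 608, ∅, 437, ∅, ∅, ∅, ∅, 107, ∅, 294]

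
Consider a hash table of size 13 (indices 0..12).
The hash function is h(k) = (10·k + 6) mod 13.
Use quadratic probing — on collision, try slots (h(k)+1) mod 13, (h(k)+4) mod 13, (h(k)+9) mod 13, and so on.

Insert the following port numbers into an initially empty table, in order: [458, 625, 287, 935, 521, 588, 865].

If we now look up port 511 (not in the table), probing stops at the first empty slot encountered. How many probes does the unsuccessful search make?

Insert 458: h=10, slot 10 empty => index 10.
Insert 625: h=3, slot 3 empty => index 3.
Insert 287: h=3, slot 3 occupied => index 4.
Insert 935: h=9, slot 9 empty => index 9.
Insert 521: h=3, slots 3,4 occupied => index 7.
Insert 588: h=10, slot 10 occupied => index 11.
Insert 865: h=11, slot 11 occupied => index 12.
Table: [-, -, -, 625, 287, -, -, 521, -, 935, 458, 588, 865]
Lookup 511: h=7, probe 7,8 → slot 8 empty, not found.

2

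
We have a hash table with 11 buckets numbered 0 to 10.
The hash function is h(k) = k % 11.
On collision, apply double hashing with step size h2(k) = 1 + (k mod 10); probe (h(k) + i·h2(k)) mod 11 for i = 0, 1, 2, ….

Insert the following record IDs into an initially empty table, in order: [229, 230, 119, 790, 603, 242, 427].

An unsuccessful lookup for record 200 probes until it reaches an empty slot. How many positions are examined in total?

Insert 229: h=9, slot 9 empty => index 9.
Insert 230: h=10, slot 10 empty => index 10.
Insert 119: h=9, h2=10, slot 9 occupied => index 8.
Insert 790: h=9, h2=1, slots 9,10 occupied => index 0.
Insert 603: h=9, h2=4, slot 9 occupied => index 2.
Insert 242: h=0, h2=3, slot 0 occupied => index 3.
Insert 427: h=9, h2=8, slot 9 occupied => index 6.
Table: [790, ., 603, 242, ., ., 427, ., 119, 229, 230]
Lookup 200: h=2, h2=1, probe 2,3,4 → slot 4 empty, not found.

3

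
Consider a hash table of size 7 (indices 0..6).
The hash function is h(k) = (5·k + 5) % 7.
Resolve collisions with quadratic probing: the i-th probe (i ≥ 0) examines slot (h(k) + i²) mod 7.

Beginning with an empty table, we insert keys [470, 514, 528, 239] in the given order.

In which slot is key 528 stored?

470 hashes to 3; slot 3 is free -> place at 3.
514 hashes to 6; slot 6 is free -> place at 6.
528 hashes to 6; 6 taken -> place at 0.
239 hashes to 3; 3 taken -> place at 4.
Table: [528, -, -, 470, 239, -, 514]

0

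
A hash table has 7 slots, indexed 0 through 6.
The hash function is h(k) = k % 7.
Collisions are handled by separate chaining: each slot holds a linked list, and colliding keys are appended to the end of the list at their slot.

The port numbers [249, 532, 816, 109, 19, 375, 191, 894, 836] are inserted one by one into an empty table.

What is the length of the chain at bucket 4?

4

Insert 249: h=4, bucket 4 empty -> new chain.
Insert 532: h=0, bucket 0 empty -> new chain.
Insert 816: h=4, bucket 4 nonempty -> append to chain.
Insert 109: h=4, bucket 4 nonempty -> append to chain.
Insert 19: h=5, bucket 5 empty -> new chain.
Insert 375: h=4, bucket 4 nonempty -> append to chain.
Insert 191: h=2, bucket 2 empty -> new chain.
Insert 894: h=5, bucket 5 nonempty -> append to chain.
Insert 836: h=3, bucket 3 empty -> new chain.
Final buckets:
0: 532
1: .
2: 191
3: 836
4: 249 -> 816 -> 109 -> 375
5: 19 -> 894
6: .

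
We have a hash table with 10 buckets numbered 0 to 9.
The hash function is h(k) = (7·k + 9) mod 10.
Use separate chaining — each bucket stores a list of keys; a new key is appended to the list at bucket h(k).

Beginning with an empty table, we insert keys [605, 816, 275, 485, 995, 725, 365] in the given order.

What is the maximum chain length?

Insert 605: h=4, bucket 4 empty -> new chain.
Insert 816: h=1, bucket 1 empty -> new chain.
Insert 275: h=4, bucket 4 nonempty -> append to chain.
Insert 485: h=4, bucket 4 nonempty -> append to chain.
Insert 995: h=4, bucket 4 nonempty -> append to chain.
Insert 725: h=4, bucket 4 nonempty -> append to chain.
Insert 365: h=4, bucket 4 nonempty -> append to chain.
Final buckets:
0: .
1: 816
2: .
3: .
4: 605 -> 275 -> 485 -> 995 -> 725 -> 365
5: .
6: .
7: .
8: .
9: .

6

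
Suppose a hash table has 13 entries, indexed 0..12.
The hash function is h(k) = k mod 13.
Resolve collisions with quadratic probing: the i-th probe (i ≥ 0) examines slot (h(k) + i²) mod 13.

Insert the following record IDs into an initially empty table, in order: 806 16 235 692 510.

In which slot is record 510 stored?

806: h=0 => slot 0
16: h=3 => slot 3
235: h=1 => slot 1
692: h=3, probe 3,4 => slot 4
510: h=3, probe 3,4,7 => slot 7
Table: [806, 235, —, 16, 692, —, —, 510, —, —, —, —, —]

7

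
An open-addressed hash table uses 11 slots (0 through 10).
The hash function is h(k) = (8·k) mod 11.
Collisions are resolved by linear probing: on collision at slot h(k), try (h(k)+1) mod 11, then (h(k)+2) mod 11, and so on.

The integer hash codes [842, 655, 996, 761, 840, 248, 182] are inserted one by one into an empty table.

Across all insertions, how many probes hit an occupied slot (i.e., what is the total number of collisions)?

Insert 842: h=4, slot 4 empty → index 4.
Insert 655: h=4, slot 4 occupied → index 5.
Insert 996: h=4, slots 4,5 occupied → index 6.
Insert 761: h=5, slots 5,6 occupied → index 7.
Insert 840: h=10, slot 10 empty → index 10.
Insert 248: h=4, slots 4,5,6,7 occupied → index 8.
Insert 182: h=4, slots 4,5,6,7,8 occupied → index 9.
Table: [-, -, -, -, 842, 655, 996, 761, 248, 182, 840]

14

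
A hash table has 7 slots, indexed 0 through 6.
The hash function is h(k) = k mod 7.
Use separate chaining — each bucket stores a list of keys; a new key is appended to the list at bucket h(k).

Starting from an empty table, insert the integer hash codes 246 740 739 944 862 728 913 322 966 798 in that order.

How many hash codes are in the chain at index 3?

246 -> bucket 1
740 -> bucket 5
739 -> bucket 4
944 -> bucket 6
862 -> bucket 1 (collision)
728 -> bucket 0
913 -> bucket 3
322 -> bucket 0 (collision)
966 -> bucket 0 (collision)
798 -> bucket 0 (collision)
Final buckets:
0: 728 -> 322 -> 966 -> 798
1: 246 -> 862
2: .
3: 913
4: 739
5: 740
6: 944

1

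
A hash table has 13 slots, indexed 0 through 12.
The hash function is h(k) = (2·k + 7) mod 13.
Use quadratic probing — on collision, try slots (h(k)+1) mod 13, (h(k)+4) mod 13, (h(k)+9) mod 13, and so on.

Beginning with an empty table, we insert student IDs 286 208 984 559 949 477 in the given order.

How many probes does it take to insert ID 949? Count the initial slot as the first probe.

286: h=7 → slot 7
208: h=7, probe 7,8 → slot 8
984: h=12 → slot 12
559: h=7, probe 7,8,11 → slot 11
949: h=7, probe 7,8,11,3 → slot 3
477: h=12, probe 12,0 → slot 0
Table: [477, -, -, 949, -, -, -, 286, 208, -, -, 559, 984]

4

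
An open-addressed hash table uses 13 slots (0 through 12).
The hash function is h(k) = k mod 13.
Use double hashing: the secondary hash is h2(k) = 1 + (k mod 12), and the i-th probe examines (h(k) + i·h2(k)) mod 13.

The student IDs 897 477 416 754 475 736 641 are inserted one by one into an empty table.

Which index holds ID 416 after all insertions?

5

Insert 897: h=0, slot 0 empty -> index 0.
Insert 477: h=9, slot 9 empty -> index 9.
Insert 416: h=0, h2=9, slots 0,9 occupied -> index 5.
Insert 754: h=0, h2=11, slot 0 occupied -> index 11.
Insert 475: h=7, slot 7 empty -> index 7.
Insert 736: h=8, slot 8 empty -> index 8.
Insert 641: h=4, slot 4 empty -> index 4.
Table: [897, —, —, —, 641, 416, —, 475, 736, 477, —, 754, —]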